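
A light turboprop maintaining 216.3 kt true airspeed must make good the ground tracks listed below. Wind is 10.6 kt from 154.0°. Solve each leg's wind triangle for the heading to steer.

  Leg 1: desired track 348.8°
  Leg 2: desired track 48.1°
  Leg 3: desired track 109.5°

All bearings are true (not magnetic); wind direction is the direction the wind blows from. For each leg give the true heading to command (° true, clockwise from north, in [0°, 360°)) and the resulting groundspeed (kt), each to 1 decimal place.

Leg 1: desired track 348.8°; wind correction +0.7° → command heading 349.5°, groundspeed 226.5 kt
Leg 2: desired track 48.1°; wind correction +2.7° → command heading 50.8°, groundspeed 219.0 kt
Leg 3: desired track 109.5°; wind correction +2.0° → command heading 111.5°, groundspeed 208.6 kt

Leg 1: heading=349.5°, groundspeed=226.5 kt
Leg 2: heading=50.8°, groundspeed=219.0 kt
Leg 3: heading=111.5°, groundspeed=208.6 kt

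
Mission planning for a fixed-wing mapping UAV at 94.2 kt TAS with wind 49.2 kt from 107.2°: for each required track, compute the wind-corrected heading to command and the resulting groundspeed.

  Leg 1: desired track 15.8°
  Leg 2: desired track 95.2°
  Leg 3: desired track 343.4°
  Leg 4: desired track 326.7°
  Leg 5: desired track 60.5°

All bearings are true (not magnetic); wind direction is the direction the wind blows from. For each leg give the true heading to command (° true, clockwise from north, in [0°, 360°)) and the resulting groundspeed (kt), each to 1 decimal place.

Leg 1: desired track 15.8°; wind correction +31.5° → command heading 47.3°, groundspeed 81.5 kt
Leg 2: desired track 95.2°; wind correction +6.2° → command heading 101.4°, groundspeed 45.5 kt
Leg 3: desired track 343.4°; wind correction +25.7° → command heading 9.1°, groundspeed 112.2 kt
Leg 4: desired track 326.7°; wind correction +19.4° → command heading 346.1°, groundspeed 126.8 kt
Leg 5: desired track 60.5°; wind correction +22.3° → command heading 82.8°, groundspeed 53.4 kt

Leg 1: heading=47.3°, groundspeed=81.5 kt
Leg 2: heading=101.4°, groundspeed=45.5 kt
Leg 3: heading=9.1°, groundspeed=112.2 kt
Leg 4: heading=346.1°, groundspeed=126.8 kt
Leg 5: heading=82.8°, groundspeed=53.4 kt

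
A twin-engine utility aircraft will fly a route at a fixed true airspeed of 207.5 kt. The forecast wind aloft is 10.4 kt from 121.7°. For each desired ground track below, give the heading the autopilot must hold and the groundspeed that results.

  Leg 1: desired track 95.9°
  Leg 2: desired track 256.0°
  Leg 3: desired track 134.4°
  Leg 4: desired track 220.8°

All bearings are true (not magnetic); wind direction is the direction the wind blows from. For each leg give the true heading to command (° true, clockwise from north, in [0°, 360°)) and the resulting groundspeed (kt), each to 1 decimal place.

Leg 1: desired track 95.9°; wind correction +1.2° → command heading 97.1°, groundspeed 198.1 kt
Leg 2: desired track 256.0°; wind correction -2.1° → command heading 253.9°, groundspeed 214.6 kt
Leg 3: desired track 134.4°; wind correction -0.6° → command heading 133.8°, groundspeed 197.3 kt
Leg 4: desired track 220.8°; wind correction -2.8° → command heading 218.0°, groundspeed 208.9 kt

Leg 1: heading=97.1°, groundspeed=198.1 kt
Leg 2: heading=253.9°, groundspeed=214.6 kt
Leg 3: heading=133.8°, groundspeed=197.3 kt
Leg 4: heading=218.0°, groundspeed=208.9 kt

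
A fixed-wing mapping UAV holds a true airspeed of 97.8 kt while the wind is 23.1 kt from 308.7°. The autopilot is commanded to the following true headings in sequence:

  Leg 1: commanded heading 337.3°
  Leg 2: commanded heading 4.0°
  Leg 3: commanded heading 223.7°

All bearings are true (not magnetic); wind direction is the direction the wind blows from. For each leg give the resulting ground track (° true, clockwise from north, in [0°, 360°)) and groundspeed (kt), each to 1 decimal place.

Leg 1: track=345.4°, groundspeed=78.3 kt
Leg 2: track=16.6°, groundspeed=86.8 kt
Leg 3: track=210.2°, groundspeed=98.5 kt

Leg 1: heading 337.3°; drift +8.1° → track 345.4°, groundspeed 78.3 kt
Leg 2: heading 4.0°; drift +12.6° → track 16.6°, groundspeed 86.8 kt
Leg 3: heading 223.7°; drift -13.5° → track 210.2°, groundspeed 98.5 kt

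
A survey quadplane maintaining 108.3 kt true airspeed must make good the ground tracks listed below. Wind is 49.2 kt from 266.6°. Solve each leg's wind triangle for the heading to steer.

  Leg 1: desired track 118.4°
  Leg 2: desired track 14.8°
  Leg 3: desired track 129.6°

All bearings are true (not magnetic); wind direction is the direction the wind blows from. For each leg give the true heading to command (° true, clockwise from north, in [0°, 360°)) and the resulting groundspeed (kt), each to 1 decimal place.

Leg 1: desired track 118.4°; wind correction +13.9° → command heading 132.3°, groundspeed 147.0 kt
Leg 2: desired track 14.8°; wind correction -25.6° → command heading 349.2°, groundspeed 113.1 kt
Leg 3: desired track 129.6°; wind correction +18.0° → command heading 147.6°, groundspeed 139.0 kt

Leg 1: heading=132.3°, groundspeed=147.0 kt
Leg 2: heading=349.2°, groundspeed=113.1 kt
Leg 3: heading=147.6°, groundspeed=139.0 kt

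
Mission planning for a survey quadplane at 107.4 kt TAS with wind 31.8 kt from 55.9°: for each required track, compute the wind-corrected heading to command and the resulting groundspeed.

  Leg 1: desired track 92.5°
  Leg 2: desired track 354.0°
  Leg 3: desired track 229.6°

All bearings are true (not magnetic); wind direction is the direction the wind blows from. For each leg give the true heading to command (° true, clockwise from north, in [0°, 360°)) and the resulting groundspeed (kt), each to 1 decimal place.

Leg 1: heading=82.3°, groundspeed=80.2 kt
Leg 2: heading=9.1°, groundspeed=88.7 kt
Leg 3: heading=227.7°, groundspeed=139.0 kt

Leg 1: desired track 92.5°; wind correction -10.2° → command heading 82.3°, groundspeed 80.2 kt
Leg 2: desired track 354.0°; wind correction +15.1° → command heading 9.1°, groundspeed 88.7 kt
Leg 3: desired track 229.6°; wind correction -1.9° → command heading 227.7°, groundspeed 139.0 kt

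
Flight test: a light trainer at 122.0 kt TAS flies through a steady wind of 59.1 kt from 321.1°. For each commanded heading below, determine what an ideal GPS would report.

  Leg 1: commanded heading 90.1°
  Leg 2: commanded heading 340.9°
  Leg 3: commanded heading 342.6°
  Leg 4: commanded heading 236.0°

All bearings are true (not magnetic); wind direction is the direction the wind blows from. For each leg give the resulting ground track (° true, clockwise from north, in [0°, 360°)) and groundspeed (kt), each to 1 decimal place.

Leg 1: track=106.2°, groundspeed=165.7 kt
Leg 2: track=357.7°, groundspeed=69.3 kt
Leg 3: track=0.5°, groundspeed=70.4 kt
Leg 4: track=209.3°, groundspeed=130.9 kt

Leg 1: heading 90.1°; drift +16.1° → track 106.2°, groundspeed 165.7 kt
Leg 2: heading 340.9°; drift +16.8° → track 357.7°, groundspeed 69.3 kt
Leg 3: heading 342.6°; drift +17.9° → track 0.5°, groundspeed 70.4 kt
Leg 4: heading 236.0°; drift -26.7° → track 209.3°, groundspeed 130.9 kt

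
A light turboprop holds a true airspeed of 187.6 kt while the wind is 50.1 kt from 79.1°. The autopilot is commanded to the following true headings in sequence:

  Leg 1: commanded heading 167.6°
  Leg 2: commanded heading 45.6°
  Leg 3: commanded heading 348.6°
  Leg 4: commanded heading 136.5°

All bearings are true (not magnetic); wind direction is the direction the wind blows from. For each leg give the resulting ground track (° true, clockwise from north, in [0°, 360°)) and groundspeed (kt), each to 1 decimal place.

Leg 1: heading 167.6°; drift +15.0° → track 182.6°, groundspeed 192.9 kt
Leg 2: heading 45.6°; drift -10.7° → track 34.9°, groundspeed 148.4 kt
Leg 3: heading 348.6°; drift -14.9° → track 333.7°, groundspeed 194.6 kt
Leg 4: heading 136.5°; drift +14.7° → track 151.2°, groundspeed 166.1 kt

Leg 1: track=182.6°, groundspeed=192.9 kt
Leg 2: track=34.9°, groundspeed=148.4 kt
Leg 3: track=333.7°, groundspeed=194.6 kt
Leg 4: track=151.2°, groundspeed=166.1 kt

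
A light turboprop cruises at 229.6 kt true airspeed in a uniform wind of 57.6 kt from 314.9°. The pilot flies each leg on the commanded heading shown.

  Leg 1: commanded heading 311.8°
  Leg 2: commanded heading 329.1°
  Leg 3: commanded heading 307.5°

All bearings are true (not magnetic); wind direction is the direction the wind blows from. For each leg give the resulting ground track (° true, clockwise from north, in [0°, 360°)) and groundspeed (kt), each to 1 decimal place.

Leg 1: track=310.8°, groundspeed=172.1 kt
Leg 2: track=333.7°, groundspeed=174.3 kt
Leg 3: track=305.0°, groundspeed=172.6 kt

Leg 1: heading 311.8°; drift -1.0° → track 310.8°, groundspeed 172.1 kt
Leg 2: heading 329.1°; drift +4.6° → track 333.7°, groundspeed 174.3 kt
Leg 3: heading 307.5°; drift -2.5° → track 305.0°, groundspeed 172.6 kt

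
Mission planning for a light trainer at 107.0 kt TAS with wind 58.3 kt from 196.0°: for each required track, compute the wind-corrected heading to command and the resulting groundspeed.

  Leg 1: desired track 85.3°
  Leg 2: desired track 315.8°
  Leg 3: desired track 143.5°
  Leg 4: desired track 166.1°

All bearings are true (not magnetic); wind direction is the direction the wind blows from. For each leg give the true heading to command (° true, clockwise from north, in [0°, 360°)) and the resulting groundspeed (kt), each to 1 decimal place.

Leg 1: heading=115.9°, groundspeed=112.7 kt
Leg 2: heading=287.6°, groundspeed=123.3 kt
Leg 3: heading=169.1°, groundspeed=61.0 kt
Leg 4: heading=181.9°, groundspeed=52.4 kt

Leg 1: desired track 85.3°; wind correction +30.6° → command heading 115.9°, groundspeed 112.7 kt
Leg 2: desired track 315.8°; wind correction -28.2° → command heading 287.6°, groundspeed 123.3 kt
Leg 3: desired track 143.5°; wind correction +25.6° → command heading 169.1°, groundspeed 61.0 kt
Leg 4: desired track 166.1°; wind correction +15.8° → command heading 181.9°, groundspeed 52.4 kt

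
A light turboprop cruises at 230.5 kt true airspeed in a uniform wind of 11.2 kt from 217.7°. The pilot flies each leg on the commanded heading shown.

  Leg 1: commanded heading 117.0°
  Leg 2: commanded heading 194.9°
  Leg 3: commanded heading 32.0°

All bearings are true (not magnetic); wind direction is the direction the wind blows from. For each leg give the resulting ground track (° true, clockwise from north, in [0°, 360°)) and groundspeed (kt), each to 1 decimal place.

Leg 1: heading 117.0°; drift -2.7° → track 114.3°, groundspeed 232.8 kt
Leg 2: heading 194.9°; drift -1.1° → track 193.8°, groundspeed 220.2 kt
Leg 3: heading 32.0°; drift +0.3° → track 32.3°, groundspeed 241.6 kt

Leg 1: track=114.3°, groundspeed=232.8 kt
Leg 2: track=193.8°, groundspeed=220.2 kt
Leg 3: track=32.3°, groundspeed=241.6 kt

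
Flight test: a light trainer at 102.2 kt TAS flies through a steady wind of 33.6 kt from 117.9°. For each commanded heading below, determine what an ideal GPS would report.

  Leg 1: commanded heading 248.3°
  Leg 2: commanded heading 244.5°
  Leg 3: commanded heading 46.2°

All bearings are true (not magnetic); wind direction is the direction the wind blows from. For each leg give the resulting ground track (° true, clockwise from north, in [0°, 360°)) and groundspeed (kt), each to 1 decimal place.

Leg 1: heading 248.3°; drift +11.7° → track 260.0°, groundspeed 126.6 kt
Leg 2: heading 244.5°; drift +12.4° → track 256.9°, groundspeed 125.2 kt
Leg 3: heading 46.2°; drift -19.2° → track 27.0°, groundspeed 97.0 kt

Leg 1: track=260.0°, groundspeed=126.6 kt
Leg 2: track=256.9°, groundspeed=125.2 kt
Leg 3: track=27.0°, groundspeed=97.0 kt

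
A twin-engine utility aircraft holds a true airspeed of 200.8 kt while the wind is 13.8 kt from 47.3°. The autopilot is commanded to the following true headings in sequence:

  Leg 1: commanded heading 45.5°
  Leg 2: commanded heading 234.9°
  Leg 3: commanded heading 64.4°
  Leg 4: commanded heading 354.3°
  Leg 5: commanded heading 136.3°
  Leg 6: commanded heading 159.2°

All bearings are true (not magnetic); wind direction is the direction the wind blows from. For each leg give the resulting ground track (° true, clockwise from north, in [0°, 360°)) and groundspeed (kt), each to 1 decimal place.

Leg 1: heading 45.5°; drift -0.1° → track 45.4°, groundspeed 187.0 kt
Leg 2: heading 234.9°; drift -0.5° → track 234.4°, groundspeed 214.5 kt
Leg 3: heading 64.4°; drift +1.2° → track 65.6°, groundspeed 187.7 kt
Leg 4: heading 354.3°; drift -3.3° → track 351.0°, groundspeed 192.8 kt
Leg 5: heading 136.3°; drift +3.9° → track 140.2°, groundspeed 201.0 kt
Leg 6: heading 159.2°; drift +3.6° → track 162.8°, groundspeed 206.3 kt

Leg 1: track=45.4°, groundspeed=187.0 kt
Leg 2: track=234.4°, groundspeed=214.5 kt
Leg 3: track=65.6°, groundspeed=187.7 kt
Leg 4: track=351.0°, groundspeed=192.8 kt
Leg 5: track=140.2°, groundspeed=201.0 kt
Leg 6: track=162.8°, groundspeed=206.3 kt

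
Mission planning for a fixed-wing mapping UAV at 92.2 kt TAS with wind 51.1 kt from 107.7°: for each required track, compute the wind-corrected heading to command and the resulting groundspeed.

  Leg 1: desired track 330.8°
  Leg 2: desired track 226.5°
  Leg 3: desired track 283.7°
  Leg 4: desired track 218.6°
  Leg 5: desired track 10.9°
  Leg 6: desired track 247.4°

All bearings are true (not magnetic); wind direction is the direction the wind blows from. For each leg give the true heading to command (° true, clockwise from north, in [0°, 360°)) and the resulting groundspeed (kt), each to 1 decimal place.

Leg 1: heading=353.1°, groundspeed=122.6 kt
Leg 2: heading=197.4°, groundspeed=105.2 kt
Leg 3: heading=281.5°, groundspeed=143.1 kt
Leg 4: heading=187.4°, groundspeed=97.1 kt
Leg 5: heading=44.3°, groundspeed=83.0 kt
Leg 6: heading=226.4°, groundspeed=125.0 kt

Leg 1: desired track 330.8°; wind correction +22.3° → command heading 353.1°, groundspeed 122.6 kt
Leg 2: desired track 226.5°; wind correction -29.1° → command heading 197.4°, groundspeed 105.2 kt
Leg 3: desired track 283.7°; wind correction -2.2° → command heading 281.5°, groundspeed 143.1 kt
Leg 4: desired track 218.6°; wind correction -31.2° → command heading 187.4°, groundspeed 97.1 kt
Leg 5: desired track 10.9°; wind correction +33.4° → command heading 44.3°, groundspeed 83.0 kt
Leg 6: desired track 247.4°; wind correction -21.0° → command heading 226.4°, groundspeed 125.0 kt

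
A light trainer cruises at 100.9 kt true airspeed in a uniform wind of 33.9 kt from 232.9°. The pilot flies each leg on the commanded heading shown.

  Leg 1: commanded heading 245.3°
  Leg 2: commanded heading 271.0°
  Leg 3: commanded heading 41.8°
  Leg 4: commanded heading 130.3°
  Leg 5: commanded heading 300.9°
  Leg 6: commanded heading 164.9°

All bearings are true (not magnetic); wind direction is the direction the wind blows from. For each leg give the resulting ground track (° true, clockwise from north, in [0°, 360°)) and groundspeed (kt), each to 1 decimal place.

Leg 1: heading 245.3°; drift +6.1° → track 251.4°, groundspeed 68.2 kt
Leg 2: heading 271.0°; drift +15.7° → track 286.7°, groundspeed 77.1 kt
Leg 3: heading 41.8°; drift +2.8° → track 44.6°, groundspeed 134.3 kt
Leg 4: heading 130.3°; drift -17.0° → track 113.3°, groundspeed 113.2 kt
Leg 5: heading 300.9°; drift +19.6° → track 320.5°, groundspeed 93.6 kt
Leg 6: heading 164.9°; drift -19.6° → track 145.3°, groundspeed 93.6 kt

Leg 1: track=251.4°, groundspeed=68.2 kt
Leg 2: track=286.7°, groundspeed=77.1 kt
Leg 3: track=44.6°, groundspeed=134.3 kt
Leg 4: track=113.3°, groundspeed=113.2 kt
Leg 5: track=320.5°, groundspeed=93.6 kt
Leg 6: track=145.3°, groundspeed=93.6 kt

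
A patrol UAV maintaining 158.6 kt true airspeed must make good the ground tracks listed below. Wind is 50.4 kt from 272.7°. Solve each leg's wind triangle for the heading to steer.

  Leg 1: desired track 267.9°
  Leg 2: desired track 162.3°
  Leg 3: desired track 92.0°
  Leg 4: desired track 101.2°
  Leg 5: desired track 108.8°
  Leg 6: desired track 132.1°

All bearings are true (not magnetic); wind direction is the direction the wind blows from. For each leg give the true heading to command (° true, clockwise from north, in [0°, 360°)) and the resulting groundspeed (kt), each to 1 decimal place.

Leg 1: desired track 267.9°; wind correction +1.5° → command heading 269.4°, groundspeed 108.3 kt
Leg 2: desired track 162.3°; wind correction +17.3° → command heading 179.6°, groundspeed 169.0 kt
Leg 3: desired track 92.0°; wind correction -0.2° → command heading 91.8°, groundspeed 209.0 kt
Leg 4: desired track 101.2°; wind correction +2.7° → command heading 103.9°, groundspeed 208.3 kt
Leg 5: desired track 108.8°; wind correction +5.1° → command heading 113.9°, groundspeed 206.4 kt
Leg 6: desired track 132.1°; wind correction +11.6° → command heading 143.7°, groundspeed 194.3 kt

Leg 1: heading=269.4°, groundspeed=108.3 kt
Leg 2: heading=179.6°, groundspeed=169.0 kt
Leg 3: heading=91.8°, groundspeed=209.0 kt
Leg 4: heading=103.9°, groundspeed=208.3 kt
Leg 5: heading=113.9°, groundspeed=206.4 kt
Leg 6: heading=143.7°, groundspeed=194.3 kt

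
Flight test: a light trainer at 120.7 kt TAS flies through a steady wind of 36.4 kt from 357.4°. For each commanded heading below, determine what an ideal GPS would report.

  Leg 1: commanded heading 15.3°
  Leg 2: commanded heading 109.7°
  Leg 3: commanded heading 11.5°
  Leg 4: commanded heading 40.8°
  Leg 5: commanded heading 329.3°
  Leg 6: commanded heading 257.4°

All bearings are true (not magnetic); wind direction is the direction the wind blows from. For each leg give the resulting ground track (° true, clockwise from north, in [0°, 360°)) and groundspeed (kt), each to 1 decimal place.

Leg 1: heading 15.3°; drift +7.4° → track 22.7°, groundspeed 86.8 kt
Leg 2: heading 109.7°; drift +14.1° → track 123.8°, groundspeed 138.7 kt
Leg 3: heading 11.5°; drift +5.9° → track 17.4°, groundspeed 85.9 kt
Leg 4: heading 40.8°; drift +14.9° → track 55.7°, groundspeed 97.5 kt
Leg 5: heading 329.3°; drift -11.0° → track 318.3°, groundspeed 90.2 kt
Leg 6: heading 257.4°; drift -15.8° → track 241.6°, groundspeed 132.0 kt

Leg 1: track=22.7°, groundspeed=86.8 kt
Leg 2: track=123.8°, groundspeed=138.7 kt
Leg 3: track=17.4°, groundspeed=85.9 kt
Leg 4: track=55.7°, groundspeed=97.5 kt
Leg 5: track=318.3°, groundspeed=90.2 kt
Leg 6: track=241.6°, groundspeed=132.0 kt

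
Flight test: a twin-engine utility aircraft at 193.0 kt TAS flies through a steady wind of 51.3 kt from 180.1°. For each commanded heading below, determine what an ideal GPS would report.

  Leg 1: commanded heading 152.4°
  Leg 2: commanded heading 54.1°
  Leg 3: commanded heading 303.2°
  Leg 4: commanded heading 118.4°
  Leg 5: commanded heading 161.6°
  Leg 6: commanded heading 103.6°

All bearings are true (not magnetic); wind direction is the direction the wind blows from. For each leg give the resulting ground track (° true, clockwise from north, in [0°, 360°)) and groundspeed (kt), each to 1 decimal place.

Leg 1: heading 152.4°; drift -9.2° → track 143.2°, groundspeed 149.5 kt
Leg 2: heading 54.1°; drift -10.5° → track 43.6°, groundspeed 227.0 kt
Leg 3: heading 303.2°; drift +11.0° → track 314.2°, groundspeed 225.2 kt
Leg 4: heading 118.4°; drift -15.0° → track 103.4°, groundspeed 174.6 kt
Leg 5: heading 161.6°; drift -6.4° → track 155.2°, groundspeed 145.3 kt
Leg 6: heading 103.6°; drift -15.4° → track 88.2°, groundspeed 187.8 kt

Leg 1: track=143.2°, groundspeed=149.5 kt
Leg 2: track=43.6°, groundspeed=227.0 kt
Leg 3: track=314.2°, groundspeed=225.2 kt
Leg 4: track=103.4°, groundspeed=174.6 kt
Leg 5: track=155.2°, groundspeed=145.3 kt
Leg 6: track=88.2°, groundspeed=187.8 kt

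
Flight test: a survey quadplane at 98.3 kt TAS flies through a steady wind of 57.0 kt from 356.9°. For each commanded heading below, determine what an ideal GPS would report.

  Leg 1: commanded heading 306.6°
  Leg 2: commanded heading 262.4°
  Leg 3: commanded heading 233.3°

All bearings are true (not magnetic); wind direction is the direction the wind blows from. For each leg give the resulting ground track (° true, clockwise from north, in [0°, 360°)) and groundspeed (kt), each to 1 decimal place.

Leg 1: track=271.3°, groundspeed=75.9 kt
Leg 2: track=233.5°, groundspeed=117.4 kt
Leg 3: track=213.2°, groundspeed=138.3 kt

Leg 1: heading 306.6°; drift -35.3° → track 271.3°, groundspeed 75.9 kt
Leg 2: heading 262.4°; drift -28.9° → track 233.5°, groundspeed 117.4 kt
Leg 3: heading 233.3°; drift -20.1° → track 213.2°, groundspeed 138.3 kt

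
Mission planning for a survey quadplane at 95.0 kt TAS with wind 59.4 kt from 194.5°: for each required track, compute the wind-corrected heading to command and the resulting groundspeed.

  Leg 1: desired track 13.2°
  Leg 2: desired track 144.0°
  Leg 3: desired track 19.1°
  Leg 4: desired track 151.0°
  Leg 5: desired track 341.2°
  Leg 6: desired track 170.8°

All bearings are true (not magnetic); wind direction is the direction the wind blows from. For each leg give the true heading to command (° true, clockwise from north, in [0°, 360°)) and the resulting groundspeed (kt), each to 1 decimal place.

Leg 1: heading=12.4°, groundspeed=154.4 kt
Leg 2: heading=172.8°, groundspeed=45.4 kt
Leg 3: heading=22.0°, groundspeed=154.1 kt
Leg 4: heading=176.5°, groundspeed=42.7 kt
Leg 5: heading=321.1°, groundspeed=138.9 kt
Leg 6: heading=185.4°, groundspeed=37.6 kt

Leg 1: desired track 13.2°; wind correction -0.8° → command heading 12.4°, groundspeed 154.4 kt
Leg 2: desired track 144.0°; wind correction +28.8° → command heading 172.8°, groundspeed 45.4 kt
Leg 3: desired track 19.1°; wind correction +2.9° → command heading 22.0°, groundspeed 154.1 kt
Leg 4: desired track 151.0°; wind correction +25.5° → command heading 176.5°, groundspeed 42.7 kt
Leg 5: desired track 341.2°; wind correction -20.1° → command heading 321.1°, groundspeed 138.9 kt
Leg 6: desired track 170.8°; wind correction +14.6° → command heading 185.4°, groundspeed 37.6 kt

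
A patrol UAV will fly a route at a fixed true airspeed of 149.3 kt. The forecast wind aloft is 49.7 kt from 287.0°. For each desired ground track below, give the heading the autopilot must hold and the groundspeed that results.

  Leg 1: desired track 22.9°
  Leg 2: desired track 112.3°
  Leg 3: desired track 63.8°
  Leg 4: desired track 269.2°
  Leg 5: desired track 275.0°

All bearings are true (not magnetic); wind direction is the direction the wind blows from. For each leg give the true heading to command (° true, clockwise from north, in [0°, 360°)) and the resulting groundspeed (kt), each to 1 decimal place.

Leg 1: desired track 22.9°; wind correction -19.3° → command heading 3.6°, groundspeed 146.0 kt
Leg 2: desired track 112.3°; wind correction +1.8° → command heading 114.1°, groundspeed 198.7 kt
Leg 3: desired track 63.8°; wind correction -13.2° → command heading 50.6°, groundspeed 181.6 kt
Leg 4: desired track 269.2°; wind correction +5.8° → command heading 275.0°, groundspeed 101.2 kt
Leg 5: desired track 275.0°; wind correction +4.0° → command heading 279.0°, groundspeed 100.3 kt

Leg 1: heading=3.6°, groundspeed=146.0 kt
Leg 2: heading=114.1°, groundspeed=198.7 kt
Leg 3: heading=50.6°, groundspeed=181.6 kt
Leg 4: heading=275.0°, groundspeed=101.2 kt
Leg 5: heading=279.0°, groundspeed=100.3 kt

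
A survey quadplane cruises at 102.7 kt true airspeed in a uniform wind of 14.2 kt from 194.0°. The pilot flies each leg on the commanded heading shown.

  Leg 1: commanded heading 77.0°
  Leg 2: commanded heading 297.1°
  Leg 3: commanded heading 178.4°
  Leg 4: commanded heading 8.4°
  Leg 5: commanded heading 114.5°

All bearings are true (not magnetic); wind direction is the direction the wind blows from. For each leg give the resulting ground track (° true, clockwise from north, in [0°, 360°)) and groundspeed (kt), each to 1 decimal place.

Leg 1: heading 77.0°; drift -6.6° → track 70.4°, groundspeed 109.9 kt
Leg 2: heading 297.1°; drift +7.4° → track 304.5°, groundspeed 106.8 kt
Leg 3: heading 178.4°; drift -2.5° → track 175.9°, groundspeed 89.1 kt
Leg 4: heading 8.4°; drift +0.7° → track 9.1°, groundspeed 116.8 kt
Leg 5: heading 114.5°; drift -7.9° → track 106.6°, groundspeed 101.1 kt

Leg 1: track=70.4°, groundspeed=109.9 kt
Leg 2: track=304.5°, groundspeed=106.8 kt
Leg 3: track=175.9°, groundspeed=89.1 kt
Leg 4: track=9.1°, groundspeed=116.8 kt
Leg 5: track=106.6°, groundspeed=101.1 kt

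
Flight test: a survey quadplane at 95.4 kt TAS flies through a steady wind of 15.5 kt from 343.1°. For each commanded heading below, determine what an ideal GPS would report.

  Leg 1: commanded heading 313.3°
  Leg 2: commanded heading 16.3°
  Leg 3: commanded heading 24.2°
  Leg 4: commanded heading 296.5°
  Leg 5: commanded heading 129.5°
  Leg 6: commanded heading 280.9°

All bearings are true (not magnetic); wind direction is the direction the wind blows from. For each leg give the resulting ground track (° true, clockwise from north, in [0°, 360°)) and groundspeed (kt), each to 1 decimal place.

Leg 1: track=307.9°, groundspeed=82.3 kt
Leg 2: track=22.2°, groundspeed=82.9 kt
Leg 3: track=31.1°, groundspeed=84.3 kt
Leg 4: track=288.9°, groundspeed=85.5 kt
Leg 5: track=134.0°, groundspeed=108.6 kt
Leg 6: track=272.1°, groundspeed=89.2 kt

Leg 1: heading 313.3°; drift -5.4° → track 307.9°, groundspeed 82.3 kt
Leg 2: heading 16.3°; drift +5.9° → track 22.2°, groundspeed 82.9 kt
Leg 3: heading 24.2°; drift +6.9° → track 31.1°, groundspeed 84.3 kt
Leg 4: heading 296.5°; drift -7.6° → track 288.9°, groundspeed 85.5 kt
Leg 5: heading 129.5°; drift +4.5° → track 134.0°, groundspeed 108.6 kt
Leg 6: heading 280.9°; drift -8.8° → track 272.1°, groundspeed 89.2 kt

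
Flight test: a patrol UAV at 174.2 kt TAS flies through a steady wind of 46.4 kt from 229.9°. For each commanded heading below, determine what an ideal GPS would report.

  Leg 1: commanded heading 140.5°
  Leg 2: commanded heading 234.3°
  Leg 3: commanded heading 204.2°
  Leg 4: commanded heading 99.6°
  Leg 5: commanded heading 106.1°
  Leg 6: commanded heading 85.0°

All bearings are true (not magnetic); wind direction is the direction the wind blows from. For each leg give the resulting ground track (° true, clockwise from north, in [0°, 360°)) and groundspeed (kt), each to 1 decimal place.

Leg 1: heading 140.5°; drift -15.0° → track 125.5°, groundspeed 179.8 kt
Leg 2: heading 234.3°; drift +1.6° → track 235.9°, groundspeed 128.0 kt
Leg 3: heading 204.2°; drift -8.6° → track 195.6°, groundspeed 133.9 kt
Leg 4: heading 99.6°; drift -9.8° → track 89.8°, groundspeed 207.3 kt
Leg 5: heading 106.1°; drift -10.9° → track 95.2°, groundspeed 203.7 kt
Leg 6: heading 85.0°; drift -7.2° → track 77.8°, groundspeed 213.8 kt

Leg 1: track=125.5°, groundspeed=179.8 kt
Leg 2: track=235.9°, groundspeed=128.0 kt
Leg 3: track=195.6°, groundspeed=133.9 kt
Leg 4: track=89.8°, groundspeed=207.3 kt
Leg 5: track=95.2°, groundspeed=203.7 kt
Leg 6: track=77.8°, groundspeed=213.8 kt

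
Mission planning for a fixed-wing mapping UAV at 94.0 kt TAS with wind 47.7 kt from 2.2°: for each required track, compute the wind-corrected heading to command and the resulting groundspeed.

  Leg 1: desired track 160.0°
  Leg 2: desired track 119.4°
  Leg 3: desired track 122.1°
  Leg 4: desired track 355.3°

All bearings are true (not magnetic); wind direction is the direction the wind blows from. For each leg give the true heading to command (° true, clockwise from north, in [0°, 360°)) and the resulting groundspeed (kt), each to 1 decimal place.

Leg 1: heading=148.9°, groundspeed=136.4 kt
Leg 2: heading=92.6°, groundspeed=105.7 kt
Leg 3: heading=96.0°, groundspeed=108.2 kt
Leg 4: heading=358.8°, groundspeed=46.5 kt

Leg 1: desired track 160.0°; wind correction -11.1° → command heading 148.9°, groundspeed 136.4 kt
Leg 2: desired track 119.4°; wind correction -26.8° → command heading 92.6°, groundspeed 105.7 kt
Leg 3: desired track 122.1°; wind correction -26.1° → command heading 96.0°, groundspeed 108.2 kt
Leg 4: desired track 355.3°; wind correction +3.5° → command heading 358.8°, groundspeed 46.5 kt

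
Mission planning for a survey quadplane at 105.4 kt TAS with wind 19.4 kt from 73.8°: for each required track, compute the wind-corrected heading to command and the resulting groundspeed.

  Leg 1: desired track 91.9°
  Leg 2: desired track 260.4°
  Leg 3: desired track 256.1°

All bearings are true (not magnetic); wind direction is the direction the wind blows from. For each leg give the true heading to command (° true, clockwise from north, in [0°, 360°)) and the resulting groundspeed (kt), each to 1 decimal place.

Leg 1: heading=88.6°, groundspeed=86.8 kt
Leg 2: heading=261.6°, groundspeed=124.6 kt
Leg 3: heading=256.5°, groundspeed=124.8 kt

Leg 1: desired track 91.9°; wind correction -3.3° → command heading 88.6°, groundspeed 86.8 kt
Leg 2: desired track 260.4°; wind correction +1.2° → command heading 261.6°, groundspeed 124.6 kt
Leg 3: desired track 256.1°; wind correction +0.4° → command heading 256.5°, groundspeed 124.8 kt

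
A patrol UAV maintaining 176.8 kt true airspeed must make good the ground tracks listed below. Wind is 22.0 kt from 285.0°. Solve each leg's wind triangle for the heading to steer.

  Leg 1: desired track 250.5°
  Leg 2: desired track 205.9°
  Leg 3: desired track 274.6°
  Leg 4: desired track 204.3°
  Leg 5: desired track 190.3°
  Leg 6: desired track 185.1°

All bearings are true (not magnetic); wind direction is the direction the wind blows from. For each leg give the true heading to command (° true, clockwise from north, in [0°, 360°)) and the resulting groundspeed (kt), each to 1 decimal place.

Leg 1: heading=254.5°, groundspeed=158.2 kt
Leg 2: heading=212.9°, groundspeed=171.3 kt
Leg 3: heading=275.9°, groundspeed=155.1 kt
Leg 4: heading=211.4°, groundspeed=171.9 kt
Leg 5: heading=197.4°, groundspeed=177.2 kt
Leg 6: heading=192.1°, groundspeed=179.2 kt

Leg 1: desired track 250.5°; wind correction +4.0° → command heading 254.5°, groundspeed 158.2 kt
Leg 2: desired track 205.9°; wind correction +7.0° → command heading 212.9°, groundspeed 171.3 kt
Leg 3: desired track 274.6°; wind correction +1.3° → command heading 275.9°, groundspeed 155.1 kt
Leg 4: desired track 204.3°; wind correction +7.1° → command heading 211.4°, groundspeed 171.9 kt
Leg 5: desired track 190.3°; wind correction +7.1° → command heading 197.4°, groundspeed 177.2 kt
Leg 6: desired track 185.1°; wind correction +7.0° → command heading 192.1°, groundspeed 179.2 kt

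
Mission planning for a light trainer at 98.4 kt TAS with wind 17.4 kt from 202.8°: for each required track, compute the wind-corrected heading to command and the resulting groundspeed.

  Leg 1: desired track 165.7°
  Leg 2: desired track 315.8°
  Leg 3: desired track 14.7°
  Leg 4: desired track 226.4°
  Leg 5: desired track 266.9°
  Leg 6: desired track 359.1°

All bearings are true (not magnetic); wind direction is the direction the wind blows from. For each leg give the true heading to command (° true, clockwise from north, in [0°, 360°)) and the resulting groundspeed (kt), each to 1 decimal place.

Leg 1: heading=171.8°, groundspeed=84.0 kt
Leg 2: heading=306.4°, groundspeed=103.9 kt
Leg 3: heading=13.3°, groundspeed=115.6 kt
Leg 4: heading=222.3°, groundspeed=82.2 kt
Leg 5: heading=257.7°, groundspeed=89.5 kt
Leg 6: heading=355.0°, groundspeed=114.1 kt

Leg 1: desired track 165.7°; wind correction +6.1° → command heading 171.8°, groundspeed 84.0 kt
Leg 2: desired track 315.8°; wind correction -9.4° → command heading 306.4°, groundspeed 103.9 kt
Leg 3: desired track 14.7°; wind correction -1.4° → command heading 13.3°, groundspeed 115.6 kt
Leg 4: desired track 226.4°; wind correction -4.1° → command heading 222.3°, groundspeed 82.2 kt
Leg 5: desired track 266.9°; wind correction -9.2° → command heading 257.7°, groundspeed 89.5 kt
Leg 6: desired track 359.1°; wind correction -4.1° → command heading 355.0°, groundspeed 114.1 kt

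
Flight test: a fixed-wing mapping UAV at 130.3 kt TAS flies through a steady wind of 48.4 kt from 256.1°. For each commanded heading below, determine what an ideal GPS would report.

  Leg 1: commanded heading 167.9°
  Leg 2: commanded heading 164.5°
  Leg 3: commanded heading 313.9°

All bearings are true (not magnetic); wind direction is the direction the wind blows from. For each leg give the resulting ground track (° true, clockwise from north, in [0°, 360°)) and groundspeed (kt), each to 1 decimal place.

Leg 1: track=147.3°, groundspeed=137.6 kt
Leg 2: track=144.3°, groundspeed=140.3 kt
Leg 3: track=335.3°, groundspeed=112.2 kt

Leg 1: heading 167.9°; drift -20.6° → track 147.3°, groundspeed 137.6 kt
Leg 2: heading 164.5°; drift -20.2° → track 144.3°, groundspeed 140.3 kt
Leg 3: heading 313.9°; drift +21.4° → track 335.3°, groundspeed 112.2 kt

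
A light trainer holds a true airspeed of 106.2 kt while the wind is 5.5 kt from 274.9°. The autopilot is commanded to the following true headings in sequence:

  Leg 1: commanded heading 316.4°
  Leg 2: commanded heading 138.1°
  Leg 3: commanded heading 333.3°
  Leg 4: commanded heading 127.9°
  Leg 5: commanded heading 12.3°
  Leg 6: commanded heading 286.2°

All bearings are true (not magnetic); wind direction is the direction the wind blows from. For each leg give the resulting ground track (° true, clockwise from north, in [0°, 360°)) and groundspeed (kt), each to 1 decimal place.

Leg 1: heading 316.4°; drift +2.0° → track 318.4°, groundspeed 102.1 kt
Leg 2: heading 138.1°; drift -2.0° → track 136.1°, groundspeed 110.3 kt
Leg 3: heading 333.3°; drift +2.6° → track 335.9°, groundspeed 103.4 kt
Leg 4: heading 127.9°; drift -1.5° → track 126.4°, groundspeed 110.9 kt
Leg 5: heading 12.3°; drift +2.9° → track 15.2°, groundspeed 107.0 kt
Leg 6: heading 286.2°; drift +0.6° → track 286.8°, groundspeed 100.8 kt

Leg 1: track=318.4°, groundspeed=102.1 kt
Leg 2: track=136.1°, groundspeed=110.3 kt
Leg 3: track=335.9°, groundspeed=103.4 kt
Leg 4: track=126.4°, groundspeed=110.9 kt
Leg 5: track=15.2°, groundspeed=107.0 kt
Leg 6: track=286.8°, groundspeed=100.8 kt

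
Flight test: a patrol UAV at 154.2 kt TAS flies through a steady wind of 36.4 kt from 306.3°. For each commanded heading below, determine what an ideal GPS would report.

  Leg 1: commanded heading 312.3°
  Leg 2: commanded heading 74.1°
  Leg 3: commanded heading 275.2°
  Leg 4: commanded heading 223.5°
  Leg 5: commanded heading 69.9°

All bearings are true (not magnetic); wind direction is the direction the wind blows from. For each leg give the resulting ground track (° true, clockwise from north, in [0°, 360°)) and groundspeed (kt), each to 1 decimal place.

Leg 1: track=314.1°, groundspeed=118.1 kt
Leg 2: track=83.4°, groundspeed=178.8 kt
Leg 3: track=266.5°, groundspeed=124.5 kt
Leg 4: track=209.9°, groundspeed=153.9 kt
Leg 5: track=79.8°, groundspeed=177.0 kt

Leg 1: heading 312.3°; drift +1.8° → track 314.1°, groundspeed 118.1 kt
Leg 2: heading 74.1°; drift +9.3° → track 83.4°, groundspeed 178.8 kt
Leg 3: heading 275.2°; drift -8.7° → track 266.5°, groundspeed 124.5 kt
Leg 4: heading 223.5°; drift -13.6° → track 209.9°, groundspeed 153.9 kt
Leg 5: heading 69.9°; drift +9.9° → track 79.8°, groundspeed 177.0 kt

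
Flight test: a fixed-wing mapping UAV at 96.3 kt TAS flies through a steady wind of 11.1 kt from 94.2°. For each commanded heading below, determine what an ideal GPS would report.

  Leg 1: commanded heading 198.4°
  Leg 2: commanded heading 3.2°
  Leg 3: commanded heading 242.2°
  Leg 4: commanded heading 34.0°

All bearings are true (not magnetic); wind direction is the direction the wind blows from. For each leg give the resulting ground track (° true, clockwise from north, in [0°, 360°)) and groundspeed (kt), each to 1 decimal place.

Leg 1: heading 198.4°; drift +6.2° → track 204.6°, groundspeed 99.6 kt
Leg 2: heading 3.2°; drift -6.6° → track 356.6°, groundspeed 97.1 kt
Leg 3: heading 242.2°; drift +3.2° → track 245.4°, groundspeed 105.9 kt
Leg 4: heading 34.0°; drift -6.1° → track 27.9°, groundspeed 91.3 kt

Leg 1: track=204.6°, groundspeed=99.6 kt
Leg 2: track=356.6°, groundspeed=97.1 kt
Leg 3: track=245.4°, groundspeed=105.9 kt
Leg 4: track=27.9°, groundspeed=91.3 kt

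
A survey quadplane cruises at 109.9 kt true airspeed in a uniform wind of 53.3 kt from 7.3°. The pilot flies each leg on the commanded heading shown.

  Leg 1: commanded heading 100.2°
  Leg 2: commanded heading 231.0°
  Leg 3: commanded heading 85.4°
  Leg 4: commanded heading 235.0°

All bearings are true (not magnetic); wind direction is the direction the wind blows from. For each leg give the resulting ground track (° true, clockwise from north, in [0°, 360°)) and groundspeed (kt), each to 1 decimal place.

Leg 1: track=125.5°, groundspeed=124.5 kt
Leg 2: track=217.1°, groundspeed=152.9 kt
Leg 3: track=113.2°, groundspeed=111.8 kt
Leg 4: track=219.9°, groundspeed=151.0 kt

Leg 1: heading 100.2°; drift +25.3° → track 125.5°, groundspeed 124.5 kt
Leg 2: heading 231.0°; drift -13.9° → track 217.1°, groundspeed 152.9 kt
Leg 3: heading 85.4°; drift +27.8° → track 113.2°, groundspeed 111.8 kt
Leg 4: heading 235.0°; drift -15.1° → track 219.9°, groundspeed 151.0 kt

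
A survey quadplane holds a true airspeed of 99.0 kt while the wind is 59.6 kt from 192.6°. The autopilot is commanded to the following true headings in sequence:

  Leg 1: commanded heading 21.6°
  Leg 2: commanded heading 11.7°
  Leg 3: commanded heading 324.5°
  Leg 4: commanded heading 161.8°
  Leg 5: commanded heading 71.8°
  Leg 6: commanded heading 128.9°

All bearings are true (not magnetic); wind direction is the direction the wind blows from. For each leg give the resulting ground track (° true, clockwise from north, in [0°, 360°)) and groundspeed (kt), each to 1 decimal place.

Leg 1: heading 21.6°; drift -3.4° → track 18.2°, groundspeed 158.1 kt
Leg 2: heading 11.7°; drift +0.3° → track 12.0°, groundspeed 158.6 kt
Leg 3: heading 324.5°; drift +17.7° → track 342.2°, groundspeed 145.7 kt
Leg 4: heading 161.8°; drift -32.6° → track 129.2°, groundspeed 56.7 kt
Leg 5: heading 71.8°; drift -21.6° → track 50.2°, groundspeed 139.3 kt
Leg 6: heading 128.9°; drift -36.4° → track 92.5°, groundspeed 90.1 kt

Leg 1: track=18.2°, groundspeed=158.1 kt
Leg 2: track=12.0°, groundspeed=158.6 kt
Leg 3: track=342.2°, groundspeed=145.7 kt
Leg 4: track=129.2°, groundspeed=56.7 kt
Leg 5: track=50.2°, groundspeed=139.3 kt
Leg 6: track=92.5°, groundspeed=90.1 kt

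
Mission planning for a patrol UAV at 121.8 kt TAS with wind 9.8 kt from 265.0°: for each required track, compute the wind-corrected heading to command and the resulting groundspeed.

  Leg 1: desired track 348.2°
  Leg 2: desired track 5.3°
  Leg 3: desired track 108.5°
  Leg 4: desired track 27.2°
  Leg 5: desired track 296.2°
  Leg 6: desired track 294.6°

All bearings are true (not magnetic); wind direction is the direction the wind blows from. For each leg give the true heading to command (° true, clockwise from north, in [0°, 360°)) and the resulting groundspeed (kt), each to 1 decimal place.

Leg 1: heading=343.6°, groundspeed=120.3 kt
Leg 2: heading=0.8°, groundspeed=123.2 kt
Leg 3: heading=110.3°, groundspeed=130.7 kt
Leg 4: heading=23.3°, groundspeed=126.7 kt
Leg 5: heading=293.8°, groundspeed=113.3 kt
Leg 6: heading=292.3°, groundspeed=113.2 kt

Leg 1: desired track 348.2°; wind correction -4.6° → command heading 343.6°, groundspeed 120.3 kt
Leg 2: desired track 5.3°; wind correction -4.5° → command heading 0.8°, groundspeed 123.2 kt
Leg 3: desired track 108.5°; wind correction +1.8° → command heading 110.3°, groundspeed 130.7 kt
Leg 4: desired track 27.2°; wind correction -3.9° → command heading 23.3°, groundspeed 126.7 kt
Leg 5: desired track 296.2°; wind correction -2.4° → command heading 293.8°, groundspeed 113.3 kt
Leg 6: desired track 294.6°; wind correction -2.3° → command heading 292.3°, groundspeed 113.2 kt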